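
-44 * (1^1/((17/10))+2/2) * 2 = -2376/17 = -139.76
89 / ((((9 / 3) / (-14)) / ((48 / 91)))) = -2848 / 13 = -219.08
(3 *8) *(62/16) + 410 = 503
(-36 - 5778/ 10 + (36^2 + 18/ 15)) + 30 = 3567/ 5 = 713.40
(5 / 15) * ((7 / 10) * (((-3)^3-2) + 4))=-35 / 6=-5.83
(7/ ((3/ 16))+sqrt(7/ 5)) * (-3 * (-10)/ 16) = 3 * sqrt(35)/ 8+70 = 72.22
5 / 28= 0.18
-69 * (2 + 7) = -621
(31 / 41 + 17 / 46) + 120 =228443 / 1886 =121.13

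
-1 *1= -1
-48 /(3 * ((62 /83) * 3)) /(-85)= 0.08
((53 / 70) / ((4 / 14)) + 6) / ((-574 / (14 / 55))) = -173 / 45100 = -0.00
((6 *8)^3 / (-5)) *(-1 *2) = 221184 / 5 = 44236.80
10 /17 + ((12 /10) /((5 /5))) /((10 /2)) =352 /425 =0.83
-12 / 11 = -1.09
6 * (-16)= -96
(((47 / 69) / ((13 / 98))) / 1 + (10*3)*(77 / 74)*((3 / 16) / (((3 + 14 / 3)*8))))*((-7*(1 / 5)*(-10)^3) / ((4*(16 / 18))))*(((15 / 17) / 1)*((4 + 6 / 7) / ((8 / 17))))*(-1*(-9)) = 3824517839625 / 22657024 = 168800.54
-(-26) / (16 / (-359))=-4667 / 8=-583.38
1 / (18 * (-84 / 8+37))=1 / 477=0.00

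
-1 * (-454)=454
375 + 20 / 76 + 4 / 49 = 349446 / 931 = 375.34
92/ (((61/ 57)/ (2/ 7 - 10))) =-356592/ 427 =-835.11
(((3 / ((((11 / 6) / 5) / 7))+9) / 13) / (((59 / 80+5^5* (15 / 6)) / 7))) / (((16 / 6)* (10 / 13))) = 1701 / 763961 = 0.00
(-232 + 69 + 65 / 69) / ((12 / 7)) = -39137 / 414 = -94.53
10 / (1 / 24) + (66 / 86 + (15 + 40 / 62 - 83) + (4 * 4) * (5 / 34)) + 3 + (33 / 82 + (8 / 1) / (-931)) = 309943248339 / 1729986062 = 179.16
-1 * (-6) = 6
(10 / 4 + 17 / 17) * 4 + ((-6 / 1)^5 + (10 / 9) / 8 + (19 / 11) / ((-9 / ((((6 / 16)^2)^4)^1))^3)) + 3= -3627378379978832752720874435 / 467514281804094876155904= -7758.86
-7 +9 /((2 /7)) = 49 /2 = 24.50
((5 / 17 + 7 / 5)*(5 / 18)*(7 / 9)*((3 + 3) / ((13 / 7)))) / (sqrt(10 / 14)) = 784*sqrt(35) / 3315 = 1.40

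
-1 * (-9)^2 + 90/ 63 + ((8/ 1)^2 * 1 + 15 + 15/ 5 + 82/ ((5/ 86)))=1412.83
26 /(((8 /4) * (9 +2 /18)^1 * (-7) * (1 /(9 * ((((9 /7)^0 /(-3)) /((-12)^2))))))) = 39 /9184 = 0.00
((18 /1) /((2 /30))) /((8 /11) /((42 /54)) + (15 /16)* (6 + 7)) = 110880 /5389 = 20.58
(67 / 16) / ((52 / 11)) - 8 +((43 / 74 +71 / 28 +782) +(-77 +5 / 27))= 4079634017 / 5818176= 701.19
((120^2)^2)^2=42998169600000000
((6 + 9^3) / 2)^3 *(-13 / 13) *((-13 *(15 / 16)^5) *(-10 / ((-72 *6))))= 725885138671875 / 67108864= 10816531.46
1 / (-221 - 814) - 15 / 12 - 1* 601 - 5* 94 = -4439119 / 4140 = -1072.25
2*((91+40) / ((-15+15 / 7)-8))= -917 / 73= -12.56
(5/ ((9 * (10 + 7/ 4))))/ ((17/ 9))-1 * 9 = -7171/ 799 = -8.97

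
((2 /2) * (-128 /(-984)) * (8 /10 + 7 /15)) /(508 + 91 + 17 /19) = 2888 /10514655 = 0.00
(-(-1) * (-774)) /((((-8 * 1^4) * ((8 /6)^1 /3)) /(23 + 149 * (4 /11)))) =2957067 /176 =16801.52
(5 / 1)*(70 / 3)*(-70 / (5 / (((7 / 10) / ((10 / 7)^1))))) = -2401 / 3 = -800.33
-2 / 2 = -1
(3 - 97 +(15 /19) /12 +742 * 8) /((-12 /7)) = -1035993 /304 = -3407.87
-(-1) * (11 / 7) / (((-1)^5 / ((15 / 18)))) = -55 / 42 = -1.31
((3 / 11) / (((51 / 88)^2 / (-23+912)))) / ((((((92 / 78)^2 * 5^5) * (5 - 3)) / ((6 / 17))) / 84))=2.46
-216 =-216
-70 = -70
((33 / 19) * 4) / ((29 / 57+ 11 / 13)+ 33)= 0.20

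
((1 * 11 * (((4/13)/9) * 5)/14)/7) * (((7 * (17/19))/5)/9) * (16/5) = 5984/700245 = 0.01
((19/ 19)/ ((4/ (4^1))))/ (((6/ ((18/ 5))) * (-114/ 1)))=-1/ 190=-0.01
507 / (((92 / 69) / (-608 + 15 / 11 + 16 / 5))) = -50480469 / 220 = -229456.68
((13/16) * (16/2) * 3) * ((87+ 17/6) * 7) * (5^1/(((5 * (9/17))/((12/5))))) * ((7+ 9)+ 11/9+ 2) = 144253109/135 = 1068541.55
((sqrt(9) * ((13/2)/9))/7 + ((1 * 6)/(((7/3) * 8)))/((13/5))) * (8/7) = 946/1911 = 0.50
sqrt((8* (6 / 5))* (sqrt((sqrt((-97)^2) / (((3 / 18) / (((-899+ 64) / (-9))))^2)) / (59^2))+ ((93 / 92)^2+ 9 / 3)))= 30.51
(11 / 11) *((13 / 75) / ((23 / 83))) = 1079 / 1725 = 0.63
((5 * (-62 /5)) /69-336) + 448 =7666 /69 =111.10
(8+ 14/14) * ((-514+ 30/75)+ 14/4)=-45909/10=-4590.90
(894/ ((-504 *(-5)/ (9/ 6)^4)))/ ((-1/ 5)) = -4023/ 448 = -8.98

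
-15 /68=-0.22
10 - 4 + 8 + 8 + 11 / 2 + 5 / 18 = 27.78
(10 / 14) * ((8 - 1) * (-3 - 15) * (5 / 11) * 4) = -1800 / 11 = -163.64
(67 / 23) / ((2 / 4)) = 134 / 23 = 5.83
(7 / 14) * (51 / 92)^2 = 2601 / 16928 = 0.15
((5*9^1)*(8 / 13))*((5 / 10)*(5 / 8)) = 225 / 26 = 8.65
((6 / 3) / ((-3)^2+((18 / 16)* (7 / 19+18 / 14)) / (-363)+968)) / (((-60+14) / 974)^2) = 1387912988 / 1512245423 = 0.92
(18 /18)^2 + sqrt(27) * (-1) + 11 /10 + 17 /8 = 169 /40- 3 * sqrt(3) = -0.97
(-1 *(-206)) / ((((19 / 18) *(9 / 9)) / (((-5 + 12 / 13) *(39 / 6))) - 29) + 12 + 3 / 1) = -98262 / 6697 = -14.67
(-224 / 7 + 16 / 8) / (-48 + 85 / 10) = 0.76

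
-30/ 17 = -1.76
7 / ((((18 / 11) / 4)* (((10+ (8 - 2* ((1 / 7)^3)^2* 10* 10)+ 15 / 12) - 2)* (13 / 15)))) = 362358920 / 316562259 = 1.14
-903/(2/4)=-1806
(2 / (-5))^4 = 16 / 625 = 0.03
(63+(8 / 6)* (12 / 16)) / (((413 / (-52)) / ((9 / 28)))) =-2.59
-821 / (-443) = 821 / 443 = 1.85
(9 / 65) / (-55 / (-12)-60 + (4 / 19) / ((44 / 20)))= -22572 / 9018425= -0.00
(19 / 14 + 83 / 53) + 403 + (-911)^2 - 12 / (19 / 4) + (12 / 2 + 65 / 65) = 830331.40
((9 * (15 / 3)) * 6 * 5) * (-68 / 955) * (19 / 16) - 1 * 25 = -53155 / 382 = -139.15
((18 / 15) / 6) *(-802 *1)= -802 / 5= -160.40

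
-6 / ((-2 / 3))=9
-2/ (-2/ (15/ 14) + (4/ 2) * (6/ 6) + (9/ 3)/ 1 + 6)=-30/ 137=-0.22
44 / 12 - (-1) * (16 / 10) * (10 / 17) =235 / 51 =4.61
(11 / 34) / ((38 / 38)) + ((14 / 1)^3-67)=2677.32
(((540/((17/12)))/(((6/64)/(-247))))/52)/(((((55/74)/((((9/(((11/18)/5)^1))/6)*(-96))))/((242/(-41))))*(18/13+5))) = -1637334466560/57851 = -28302613.03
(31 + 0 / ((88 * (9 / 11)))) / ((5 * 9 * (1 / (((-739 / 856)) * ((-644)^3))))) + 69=764845887667 / 4815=158846497.96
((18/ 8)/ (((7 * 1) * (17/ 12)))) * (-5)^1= -135/ 119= -1.13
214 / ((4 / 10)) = 535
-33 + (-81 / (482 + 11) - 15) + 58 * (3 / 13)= -222903 / 6409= -34.78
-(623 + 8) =-631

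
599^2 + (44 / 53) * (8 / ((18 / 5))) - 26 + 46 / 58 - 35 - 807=4951323680 / 13833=357935.64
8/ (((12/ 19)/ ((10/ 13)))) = 9.74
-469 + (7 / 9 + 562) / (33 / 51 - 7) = -557.59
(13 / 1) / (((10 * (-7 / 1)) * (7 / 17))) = -221 / 490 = -0.45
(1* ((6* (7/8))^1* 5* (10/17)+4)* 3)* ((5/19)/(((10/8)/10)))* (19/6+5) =323890/323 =1002.76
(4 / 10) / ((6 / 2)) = 2 / 15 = 0.13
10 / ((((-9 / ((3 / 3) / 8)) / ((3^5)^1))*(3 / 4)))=-45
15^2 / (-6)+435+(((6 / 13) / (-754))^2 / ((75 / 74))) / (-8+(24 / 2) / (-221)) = 8170774132494 / 20555406625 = 397.50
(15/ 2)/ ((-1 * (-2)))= 15/ 4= 3.75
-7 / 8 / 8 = -7 / 64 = -0.11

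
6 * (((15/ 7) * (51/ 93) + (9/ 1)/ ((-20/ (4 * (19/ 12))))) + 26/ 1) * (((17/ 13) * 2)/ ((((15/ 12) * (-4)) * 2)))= -5384121/ 141050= -38.17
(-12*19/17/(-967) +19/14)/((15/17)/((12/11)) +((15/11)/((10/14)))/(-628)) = 544925491/320268466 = 1.70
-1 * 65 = -65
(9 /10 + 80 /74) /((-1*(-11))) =733 /4070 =0.18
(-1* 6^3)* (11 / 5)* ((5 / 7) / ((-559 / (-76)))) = -180576 / 3913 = -46.15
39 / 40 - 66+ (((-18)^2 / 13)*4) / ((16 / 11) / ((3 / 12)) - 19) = -218925 / 3016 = -72.59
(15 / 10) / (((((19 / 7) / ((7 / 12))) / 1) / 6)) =147 / 76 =1.93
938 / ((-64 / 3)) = -1407 / 32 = -43.97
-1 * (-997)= 997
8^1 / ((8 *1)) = 1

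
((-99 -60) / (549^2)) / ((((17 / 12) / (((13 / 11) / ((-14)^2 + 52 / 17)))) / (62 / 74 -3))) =27560 / 5765499729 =0.00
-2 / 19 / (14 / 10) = -10 / 133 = -0.08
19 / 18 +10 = 199 / 18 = 11.06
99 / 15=6.60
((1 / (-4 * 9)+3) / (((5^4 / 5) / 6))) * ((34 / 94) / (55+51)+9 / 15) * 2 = 1608317 / 9341250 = 0.17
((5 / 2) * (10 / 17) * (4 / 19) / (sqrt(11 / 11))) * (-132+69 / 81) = -354100 / 8721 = -40.60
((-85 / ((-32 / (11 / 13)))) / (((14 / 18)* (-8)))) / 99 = -85 / 23296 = -0.00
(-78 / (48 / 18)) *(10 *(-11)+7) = 12051 / 4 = 3012.75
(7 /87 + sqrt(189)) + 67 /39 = 678 /377 + 3 * sqrt(21) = 15.55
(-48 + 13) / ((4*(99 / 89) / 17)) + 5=-128.72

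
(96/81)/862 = 16/11637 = 0.00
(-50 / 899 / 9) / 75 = -2 / 24273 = -0.00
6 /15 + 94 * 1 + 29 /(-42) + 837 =195449 /210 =930.71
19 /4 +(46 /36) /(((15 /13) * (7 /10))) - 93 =-65521 /756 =-86.67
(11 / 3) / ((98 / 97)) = 1067 / 294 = 3.63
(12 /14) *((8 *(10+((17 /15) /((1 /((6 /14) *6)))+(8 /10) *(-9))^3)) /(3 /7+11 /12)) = -13576320 /38759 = -350.28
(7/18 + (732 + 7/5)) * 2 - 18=65231/45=1449.58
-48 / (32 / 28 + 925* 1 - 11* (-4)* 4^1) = -336 / 7715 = -0.04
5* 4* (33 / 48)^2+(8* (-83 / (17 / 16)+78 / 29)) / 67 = 944523 / 2113984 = 0.45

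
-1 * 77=-77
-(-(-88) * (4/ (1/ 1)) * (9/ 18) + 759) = -935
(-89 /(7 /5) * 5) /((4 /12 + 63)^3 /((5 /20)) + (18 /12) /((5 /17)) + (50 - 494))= -600750 /1919690479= -0.00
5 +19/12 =79/12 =6.58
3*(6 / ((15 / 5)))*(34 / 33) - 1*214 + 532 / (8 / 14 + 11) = -161.84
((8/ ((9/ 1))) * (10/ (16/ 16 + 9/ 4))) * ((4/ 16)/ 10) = 0.07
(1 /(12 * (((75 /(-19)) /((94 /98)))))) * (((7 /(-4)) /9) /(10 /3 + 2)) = 893 /1209600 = 0.00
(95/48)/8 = 95/384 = 0.25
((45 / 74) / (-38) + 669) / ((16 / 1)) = 1881183 / 44992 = 41.81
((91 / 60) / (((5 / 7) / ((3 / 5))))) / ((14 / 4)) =91 / 250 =0.36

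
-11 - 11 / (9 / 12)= -77 / 3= -25.67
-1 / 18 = -0.06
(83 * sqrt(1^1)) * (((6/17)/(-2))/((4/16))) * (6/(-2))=2988/17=175.76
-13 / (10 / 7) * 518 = -23569 / 5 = -4713.80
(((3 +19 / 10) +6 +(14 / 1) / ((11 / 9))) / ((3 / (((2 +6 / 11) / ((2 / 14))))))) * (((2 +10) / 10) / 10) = 240982 / 15125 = 15.93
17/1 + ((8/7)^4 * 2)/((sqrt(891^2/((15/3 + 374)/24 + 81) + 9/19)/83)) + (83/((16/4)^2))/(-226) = 679936 * sqrt(1775438498899)/289745191281 + 61389/3616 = 20.10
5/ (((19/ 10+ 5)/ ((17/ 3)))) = 850/ 207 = 4.11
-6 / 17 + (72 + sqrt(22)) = sqrt(22) + 1218 / 17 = 76.34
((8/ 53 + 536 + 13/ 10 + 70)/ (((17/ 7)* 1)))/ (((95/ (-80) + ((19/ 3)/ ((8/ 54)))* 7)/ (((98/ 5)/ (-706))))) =-883428056/ 37919868925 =-0.02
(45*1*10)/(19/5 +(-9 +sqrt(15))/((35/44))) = -4142250/40129 - 693000*sqrt(15)/40129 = -170.11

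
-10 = -10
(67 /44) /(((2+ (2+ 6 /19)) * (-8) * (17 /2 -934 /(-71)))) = -90383 /44378400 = -0.00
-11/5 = -2.20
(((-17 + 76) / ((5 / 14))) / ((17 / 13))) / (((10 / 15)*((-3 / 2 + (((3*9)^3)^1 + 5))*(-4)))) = -16107 / 6693410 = -0.00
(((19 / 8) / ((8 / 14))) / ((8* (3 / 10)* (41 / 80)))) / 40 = 0.08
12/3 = 4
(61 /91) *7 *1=61 /13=4.69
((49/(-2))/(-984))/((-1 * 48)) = -49/94464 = -0.00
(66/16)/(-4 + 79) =0.06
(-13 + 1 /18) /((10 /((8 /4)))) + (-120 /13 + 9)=-3299 /1170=-2.82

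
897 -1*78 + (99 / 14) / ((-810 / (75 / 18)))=1238273 / 1512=818.96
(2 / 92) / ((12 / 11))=11 / 552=0.02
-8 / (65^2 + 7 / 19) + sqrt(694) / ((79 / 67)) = -76 / 40141 + 67 *sqrt(694) / 79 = 22.34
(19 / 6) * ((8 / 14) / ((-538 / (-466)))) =1.57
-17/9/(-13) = 17/117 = 0.15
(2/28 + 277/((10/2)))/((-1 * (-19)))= 3883/1330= 2.92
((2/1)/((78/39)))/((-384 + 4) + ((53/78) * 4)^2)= -1521/566744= -0.00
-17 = -17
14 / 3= 4.67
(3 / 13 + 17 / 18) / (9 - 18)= -0.13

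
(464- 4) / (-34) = -230 / 17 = -13.53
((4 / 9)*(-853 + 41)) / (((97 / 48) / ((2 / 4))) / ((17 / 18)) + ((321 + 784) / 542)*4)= -59854144 / 2062269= -29.02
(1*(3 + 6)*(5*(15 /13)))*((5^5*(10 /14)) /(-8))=-10546875 /728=-14487.47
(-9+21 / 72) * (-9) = 627 / 8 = 78.38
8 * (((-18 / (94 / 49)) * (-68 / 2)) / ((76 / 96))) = 2878848 / 893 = 3223.79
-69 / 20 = -3.45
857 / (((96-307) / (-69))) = 59133 / 211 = 280.25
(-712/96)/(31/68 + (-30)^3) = 1513/5507907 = 0.00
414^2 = 171396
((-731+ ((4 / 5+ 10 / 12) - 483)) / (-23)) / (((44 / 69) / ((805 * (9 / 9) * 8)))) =5855731 / 11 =532339.18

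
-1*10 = -10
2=2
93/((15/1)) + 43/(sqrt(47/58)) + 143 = 43 * sqrt(2726)/47 + 746/5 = 196.97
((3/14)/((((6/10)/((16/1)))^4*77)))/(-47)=-29.94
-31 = -31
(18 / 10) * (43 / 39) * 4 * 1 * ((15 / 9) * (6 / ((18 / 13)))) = 172 / 3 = 57.33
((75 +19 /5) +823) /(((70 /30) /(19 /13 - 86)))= -2123739 /65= -32672.91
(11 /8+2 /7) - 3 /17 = 1413 /952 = 1.48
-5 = -5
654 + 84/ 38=12468/ 19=656.21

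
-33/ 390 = -11/ 130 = -0.08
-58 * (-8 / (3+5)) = 58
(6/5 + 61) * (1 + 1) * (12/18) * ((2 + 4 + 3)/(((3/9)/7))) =15674.40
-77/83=-0.93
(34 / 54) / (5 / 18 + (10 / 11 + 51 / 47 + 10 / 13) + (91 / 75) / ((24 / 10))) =2285140 / 12872403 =0.18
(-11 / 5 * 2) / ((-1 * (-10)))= -11 / 25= -0.44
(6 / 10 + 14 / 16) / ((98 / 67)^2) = 264851 / 384160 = 0.69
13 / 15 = 0.87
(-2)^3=-8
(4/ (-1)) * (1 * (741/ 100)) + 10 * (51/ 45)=-1373/ 75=-18.31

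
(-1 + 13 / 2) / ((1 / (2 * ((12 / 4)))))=33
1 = 1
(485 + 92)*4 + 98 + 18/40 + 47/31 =1492939/620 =2407.97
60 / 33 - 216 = -2356 / 11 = -214.18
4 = 4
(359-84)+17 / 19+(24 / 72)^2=276.01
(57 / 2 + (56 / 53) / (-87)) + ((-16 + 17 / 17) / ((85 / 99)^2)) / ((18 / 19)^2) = 155007077 / 26651580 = 5.82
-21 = -21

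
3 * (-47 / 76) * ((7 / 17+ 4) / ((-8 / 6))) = 31725 / 5168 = 6.14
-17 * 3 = -51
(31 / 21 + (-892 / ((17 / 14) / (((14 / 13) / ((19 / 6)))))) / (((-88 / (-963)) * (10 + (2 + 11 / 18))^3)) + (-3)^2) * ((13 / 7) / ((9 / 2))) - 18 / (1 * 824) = 84703460323479631 / 22653214604883324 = 3.74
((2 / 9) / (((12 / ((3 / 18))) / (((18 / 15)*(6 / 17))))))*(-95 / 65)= -19 / 9945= -0.00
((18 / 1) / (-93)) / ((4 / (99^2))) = -29403 / 62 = -474.24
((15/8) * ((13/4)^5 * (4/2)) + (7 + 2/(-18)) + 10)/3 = 50747147/110592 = 458.87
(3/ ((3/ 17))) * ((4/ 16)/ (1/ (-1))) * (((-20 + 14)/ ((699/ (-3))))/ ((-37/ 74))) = 51/ 233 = 0.22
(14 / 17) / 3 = 14 / 51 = 0.27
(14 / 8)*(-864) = -1512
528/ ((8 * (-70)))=-33/ 35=-0.94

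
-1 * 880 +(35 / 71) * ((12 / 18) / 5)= -187426 / 213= -879.93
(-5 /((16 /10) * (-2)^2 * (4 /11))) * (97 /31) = -26675 /3968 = -6.72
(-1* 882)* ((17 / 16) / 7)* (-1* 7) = 7497 / 8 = 937.12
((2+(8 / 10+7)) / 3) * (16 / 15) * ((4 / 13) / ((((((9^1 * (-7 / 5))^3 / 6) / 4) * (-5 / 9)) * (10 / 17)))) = 0.04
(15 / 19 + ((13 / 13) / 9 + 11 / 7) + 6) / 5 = 10141 / 5985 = 1.69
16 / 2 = 8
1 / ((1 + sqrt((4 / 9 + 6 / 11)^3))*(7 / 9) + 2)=218317275 / 560318467-12835746*sqrt(22) / 560318467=0.28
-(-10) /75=2 /15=0.13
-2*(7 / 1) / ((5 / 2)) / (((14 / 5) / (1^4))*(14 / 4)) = -4 / 7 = -0.57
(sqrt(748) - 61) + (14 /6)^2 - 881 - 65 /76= -641189 /684 + 2 * sqrt(187)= -910.06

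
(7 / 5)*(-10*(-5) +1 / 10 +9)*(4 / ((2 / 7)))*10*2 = 115836 / 5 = 23167.20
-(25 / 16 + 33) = -34.56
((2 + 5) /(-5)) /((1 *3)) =-7 /15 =-0.47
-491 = -491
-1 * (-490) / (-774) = -245 / 387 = -0.63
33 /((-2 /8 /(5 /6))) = -110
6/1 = 6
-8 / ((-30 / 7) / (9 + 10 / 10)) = 56 / 3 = 18.67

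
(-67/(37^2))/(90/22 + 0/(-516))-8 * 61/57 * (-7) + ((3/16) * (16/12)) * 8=72474547/1170495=61.92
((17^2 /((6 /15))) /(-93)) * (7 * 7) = -70805 /186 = -380.67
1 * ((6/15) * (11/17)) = 22/85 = 0.26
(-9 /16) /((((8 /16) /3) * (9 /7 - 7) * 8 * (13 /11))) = 2079 /33280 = 0.06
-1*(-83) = 83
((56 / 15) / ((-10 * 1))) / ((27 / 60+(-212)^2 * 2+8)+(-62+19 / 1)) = -112 / 26956035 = -0.00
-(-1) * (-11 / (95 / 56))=-616 / 95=-6.48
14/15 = 0.93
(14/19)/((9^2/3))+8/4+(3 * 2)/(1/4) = 13352/513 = 26.03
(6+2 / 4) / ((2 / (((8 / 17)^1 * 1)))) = 26 / 17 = 1.53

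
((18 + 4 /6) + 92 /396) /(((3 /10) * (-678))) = -9355 /100683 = -0.09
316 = 316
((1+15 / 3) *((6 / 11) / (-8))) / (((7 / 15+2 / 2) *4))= -135 / 1936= -0.07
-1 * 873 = -873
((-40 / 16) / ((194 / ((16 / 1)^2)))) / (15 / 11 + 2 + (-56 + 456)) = -3520 / 430389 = -0.01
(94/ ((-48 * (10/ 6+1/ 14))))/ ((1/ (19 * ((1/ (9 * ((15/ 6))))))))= -6251/ 6570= -0.95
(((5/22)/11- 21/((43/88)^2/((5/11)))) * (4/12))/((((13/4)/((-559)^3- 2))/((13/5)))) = 416415593702266/223729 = 1861249966.26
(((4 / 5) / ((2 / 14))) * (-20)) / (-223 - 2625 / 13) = 364 / 1381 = 0.26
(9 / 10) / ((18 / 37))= 37 / 20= 1.85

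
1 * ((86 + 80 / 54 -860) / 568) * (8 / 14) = -0.78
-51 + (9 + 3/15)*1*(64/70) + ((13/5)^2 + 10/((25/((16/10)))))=-35.19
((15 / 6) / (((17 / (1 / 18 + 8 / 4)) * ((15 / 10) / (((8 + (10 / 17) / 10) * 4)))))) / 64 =25345 / 249696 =0.10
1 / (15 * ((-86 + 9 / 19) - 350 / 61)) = -1159 / 1586625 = -0.00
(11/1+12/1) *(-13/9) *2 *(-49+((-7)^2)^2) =-468832/3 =-156277.33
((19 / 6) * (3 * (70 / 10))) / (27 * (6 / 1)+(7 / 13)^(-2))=6517 / 16214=0.40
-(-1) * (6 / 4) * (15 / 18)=5 / 4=1.25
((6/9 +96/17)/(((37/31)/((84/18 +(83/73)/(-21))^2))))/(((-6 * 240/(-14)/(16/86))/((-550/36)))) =-3.11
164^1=164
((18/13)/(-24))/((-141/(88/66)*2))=1/3666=0.00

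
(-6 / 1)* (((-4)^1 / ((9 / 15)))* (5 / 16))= 25 / 2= 12.50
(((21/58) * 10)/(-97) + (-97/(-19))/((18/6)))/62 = 133438/4970571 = 0.03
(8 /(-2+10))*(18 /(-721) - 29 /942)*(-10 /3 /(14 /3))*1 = 189325 /4754274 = 0.04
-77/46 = -1.67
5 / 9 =0.56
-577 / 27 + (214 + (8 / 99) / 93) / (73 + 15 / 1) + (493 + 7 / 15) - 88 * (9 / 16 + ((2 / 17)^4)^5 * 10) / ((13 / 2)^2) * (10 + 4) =458.13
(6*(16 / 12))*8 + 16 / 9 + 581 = 5821 / 9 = 646.78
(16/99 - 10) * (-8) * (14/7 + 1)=7792/33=236.12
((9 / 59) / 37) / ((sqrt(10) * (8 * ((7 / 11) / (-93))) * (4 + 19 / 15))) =-27621 * sqrt(10) / 19315184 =-0.00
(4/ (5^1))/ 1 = 4/ 5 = 0.80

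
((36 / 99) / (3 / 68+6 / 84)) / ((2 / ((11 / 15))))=952 / 825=1.15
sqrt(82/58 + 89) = sqrt(76038)/29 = 9.51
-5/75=-1/15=-0.07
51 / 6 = 17 / 2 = 8.50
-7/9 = -0.78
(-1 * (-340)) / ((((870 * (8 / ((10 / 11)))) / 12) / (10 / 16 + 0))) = 425 / 1276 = 0.33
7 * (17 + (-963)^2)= 6491702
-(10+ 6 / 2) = -13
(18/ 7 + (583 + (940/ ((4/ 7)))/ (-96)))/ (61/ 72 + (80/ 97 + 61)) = 111158799/ 12255628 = 9.07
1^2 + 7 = 8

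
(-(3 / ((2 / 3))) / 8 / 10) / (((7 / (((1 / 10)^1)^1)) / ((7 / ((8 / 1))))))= -0.00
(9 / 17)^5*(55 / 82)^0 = 59049 / 1419857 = 0.04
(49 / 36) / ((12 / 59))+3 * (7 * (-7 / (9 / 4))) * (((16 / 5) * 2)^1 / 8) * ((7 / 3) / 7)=-23177 / 2160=-10.73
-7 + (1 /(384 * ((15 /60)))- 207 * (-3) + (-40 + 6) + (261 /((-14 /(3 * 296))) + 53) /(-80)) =2641913 /3360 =786.28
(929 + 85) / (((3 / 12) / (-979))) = -3970824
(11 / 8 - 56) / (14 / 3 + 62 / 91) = -119301 / 11680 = -10.21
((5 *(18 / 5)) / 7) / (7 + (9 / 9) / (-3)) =0.39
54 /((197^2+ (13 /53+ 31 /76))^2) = 876138336 /24437594105030089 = 0.00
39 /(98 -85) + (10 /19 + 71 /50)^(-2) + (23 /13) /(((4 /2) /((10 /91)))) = 13594144364 /4044441583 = 3.36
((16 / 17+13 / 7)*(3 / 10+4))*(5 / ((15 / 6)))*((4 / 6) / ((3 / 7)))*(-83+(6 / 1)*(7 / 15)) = -3002.31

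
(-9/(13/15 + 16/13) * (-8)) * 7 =240.29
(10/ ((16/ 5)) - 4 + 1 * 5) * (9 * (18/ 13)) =2673/ 52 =51.40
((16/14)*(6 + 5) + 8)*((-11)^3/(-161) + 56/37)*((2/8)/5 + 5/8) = 28315818/208495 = 135.81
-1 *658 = -658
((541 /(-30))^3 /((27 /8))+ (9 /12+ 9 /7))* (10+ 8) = -4428337663 /141750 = -31240.48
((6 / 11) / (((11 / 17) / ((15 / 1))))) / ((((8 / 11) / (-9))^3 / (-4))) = 6134535 / 64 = 95852.11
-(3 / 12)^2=-1 / 16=-0.06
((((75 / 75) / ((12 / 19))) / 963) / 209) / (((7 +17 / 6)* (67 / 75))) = 25 / 27916086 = 0.00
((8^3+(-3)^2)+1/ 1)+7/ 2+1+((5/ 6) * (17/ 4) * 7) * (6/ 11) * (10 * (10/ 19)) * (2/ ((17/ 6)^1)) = 241077/ 418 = 576.74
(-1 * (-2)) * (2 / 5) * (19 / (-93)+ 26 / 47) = 1220 / 4371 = 0.28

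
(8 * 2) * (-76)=-1216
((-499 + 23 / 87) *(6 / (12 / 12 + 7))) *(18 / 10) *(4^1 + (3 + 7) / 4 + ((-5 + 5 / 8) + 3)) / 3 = -533697 / 464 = -1150.21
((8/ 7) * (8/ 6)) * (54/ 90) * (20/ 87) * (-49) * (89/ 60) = -19936/ 1305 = -15.28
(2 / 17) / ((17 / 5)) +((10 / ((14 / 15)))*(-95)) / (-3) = 686445 / 2023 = 339.32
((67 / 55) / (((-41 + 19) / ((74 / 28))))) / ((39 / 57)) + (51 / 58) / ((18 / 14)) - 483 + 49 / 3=-2977308899 / 6386380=-466.20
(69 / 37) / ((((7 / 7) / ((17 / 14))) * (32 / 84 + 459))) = 3519 / 713878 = 0.00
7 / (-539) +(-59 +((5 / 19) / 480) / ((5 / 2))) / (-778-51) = 16935763 / 291078480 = 0.06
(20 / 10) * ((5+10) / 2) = 15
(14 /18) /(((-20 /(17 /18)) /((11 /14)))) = -187 /6480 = -0.03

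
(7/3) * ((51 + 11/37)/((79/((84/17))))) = 372008/49691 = 7.49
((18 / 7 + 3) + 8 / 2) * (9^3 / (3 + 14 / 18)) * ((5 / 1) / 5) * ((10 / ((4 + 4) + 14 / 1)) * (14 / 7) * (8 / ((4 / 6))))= 26375220 / 1309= 20149.14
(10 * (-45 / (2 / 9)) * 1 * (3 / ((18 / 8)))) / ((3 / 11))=-9900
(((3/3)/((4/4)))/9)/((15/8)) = 8/135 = 0.06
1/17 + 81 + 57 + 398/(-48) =52945/408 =129.77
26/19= 1.37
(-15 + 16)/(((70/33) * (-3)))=-0.16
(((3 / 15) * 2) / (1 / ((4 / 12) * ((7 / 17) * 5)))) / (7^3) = 2 / 2499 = 0.00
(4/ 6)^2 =4/ 9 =0.44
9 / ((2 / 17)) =153 / 2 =76.50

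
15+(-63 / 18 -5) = 6.50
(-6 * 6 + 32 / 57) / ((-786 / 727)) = 32.78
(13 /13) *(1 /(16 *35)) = 1 /560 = 0.00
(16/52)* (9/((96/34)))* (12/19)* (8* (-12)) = -14688/247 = -59.47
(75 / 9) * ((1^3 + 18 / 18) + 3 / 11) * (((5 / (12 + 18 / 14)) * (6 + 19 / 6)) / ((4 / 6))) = 109375 / 1116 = 98.01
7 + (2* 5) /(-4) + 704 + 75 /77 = 109259 /154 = 709.47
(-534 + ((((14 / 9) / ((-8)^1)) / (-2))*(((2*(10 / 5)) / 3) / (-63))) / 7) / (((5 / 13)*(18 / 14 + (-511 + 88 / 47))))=1109984759 / 406004400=2.73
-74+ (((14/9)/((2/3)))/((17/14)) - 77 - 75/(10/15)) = -26681/102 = -261.58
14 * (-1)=-14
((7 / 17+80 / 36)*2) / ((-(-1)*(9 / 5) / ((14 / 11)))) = 56420 / 15147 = 3.72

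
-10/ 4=-2.50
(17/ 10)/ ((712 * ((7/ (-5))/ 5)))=-85/ 9968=-0.01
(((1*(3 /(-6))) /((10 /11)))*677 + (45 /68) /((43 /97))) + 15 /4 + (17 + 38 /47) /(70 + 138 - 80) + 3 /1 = -8003104253 /21988480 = -363.97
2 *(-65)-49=-179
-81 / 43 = -1.88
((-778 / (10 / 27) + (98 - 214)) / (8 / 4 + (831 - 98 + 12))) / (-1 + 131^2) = -11083 / 64092600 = -0.00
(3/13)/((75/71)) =71/325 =0.22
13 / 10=1.30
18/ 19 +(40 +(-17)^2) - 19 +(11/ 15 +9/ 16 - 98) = 976949/ 4560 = 214.24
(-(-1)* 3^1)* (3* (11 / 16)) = 99 / 16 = 6.19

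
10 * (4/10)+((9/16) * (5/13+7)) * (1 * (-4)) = -164/13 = -12.62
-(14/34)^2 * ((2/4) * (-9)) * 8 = 1764/289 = 6.10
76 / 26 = 38 / 13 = 2.92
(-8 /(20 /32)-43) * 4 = -1116 /5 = -223.20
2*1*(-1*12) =-24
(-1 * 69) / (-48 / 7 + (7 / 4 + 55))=-1932 / 1397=-1.38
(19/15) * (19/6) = 361/90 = 4.01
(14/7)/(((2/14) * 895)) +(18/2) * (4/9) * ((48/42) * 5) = 22.87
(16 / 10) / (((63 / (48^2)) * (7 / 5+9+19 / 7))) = 2048 / 459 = 4.46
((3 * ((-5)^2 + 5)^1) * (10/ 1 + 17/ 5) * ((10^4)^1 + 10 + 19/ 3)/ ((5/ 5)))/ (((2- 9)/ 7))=-12079698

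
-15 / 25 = -3 / 5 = -0.60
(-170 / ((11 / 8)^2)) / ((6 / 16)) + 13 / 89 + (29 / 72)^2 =-13368844519 / 55826496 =-239.47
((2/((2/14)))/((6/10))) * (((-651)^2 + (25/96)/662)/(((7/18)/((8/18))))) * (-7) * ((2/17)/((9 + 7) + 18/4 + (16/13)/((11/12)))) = -134801672890885/316366821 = -426092.95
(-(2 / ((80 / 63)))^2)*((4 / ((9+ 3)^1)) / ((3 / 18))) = -3969 / 800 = -4.96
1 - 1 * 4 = -3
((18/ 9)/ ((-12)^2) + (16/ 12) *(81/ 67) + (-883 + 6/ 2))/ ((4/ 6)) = -4237277/ 3216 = -1317.56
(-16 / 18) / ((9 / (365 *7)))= -20440 / 81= -252.35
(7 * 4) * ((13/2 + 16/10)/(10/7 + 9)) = 7938/365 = 21.75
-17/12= -1.42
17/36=0.47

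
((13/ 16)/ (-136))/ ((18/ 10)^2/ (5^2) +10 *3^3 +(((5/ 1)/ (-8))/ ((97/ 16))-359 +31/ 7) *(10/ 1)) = 0.00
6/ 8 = 3/ 4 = 0.75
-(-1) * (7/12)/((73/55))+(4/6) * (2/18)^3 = 281249/638604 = 0.44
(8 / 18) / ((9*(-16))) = -1 / 324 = -0.00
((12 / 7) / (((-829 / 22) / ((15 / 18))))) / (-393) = 220 / 2280579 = 0.00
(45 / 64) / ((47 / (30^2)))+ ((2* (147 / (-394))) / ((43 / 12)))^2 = 728888135517 / 53961896432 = 13.51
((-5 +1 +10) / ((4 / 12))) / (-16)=-9 / 8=-1.12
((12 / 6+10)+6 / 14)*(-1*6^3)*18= -338256 / 7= -48322.29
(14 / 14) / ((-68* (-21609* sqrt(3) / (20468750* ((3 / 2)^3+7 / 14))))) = 317265625* sqrt(3) / 17632944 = 31.16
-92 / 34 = -46 / 17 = -2.71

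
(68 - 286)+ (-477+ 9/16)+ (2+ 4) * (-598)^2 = 2144929.56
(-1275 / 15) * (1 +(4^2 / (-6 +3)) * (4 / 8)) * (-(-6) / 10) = 85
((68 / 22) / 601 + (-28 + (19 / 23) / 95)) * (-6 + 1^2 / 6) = 148938293 / 912318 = 163.25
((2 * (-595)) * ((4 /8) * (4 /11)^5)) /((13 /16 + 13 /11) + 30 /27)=-87736320 /72019079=-1.22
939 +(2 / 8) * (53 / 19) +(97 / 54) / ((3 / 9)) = 646439 / 684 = 945.09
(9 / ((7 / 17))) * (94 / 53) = 14382 / 371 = 38.77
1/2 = 0.50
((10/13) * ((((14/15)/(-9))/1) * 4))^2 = 12544/123201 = 0.10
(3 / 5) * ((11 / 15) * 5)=2.20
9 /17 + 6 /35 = 417 /595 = 0.70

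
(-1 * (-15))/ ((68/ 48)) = 180/ 17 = 10.59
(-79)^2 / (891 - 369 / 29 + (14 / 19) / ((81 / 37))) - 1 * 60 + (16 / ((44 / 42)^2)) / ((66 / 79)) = -1850069480667 / 52192971512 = -35.45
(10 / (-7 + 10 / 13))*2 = -260 / 81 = -3.21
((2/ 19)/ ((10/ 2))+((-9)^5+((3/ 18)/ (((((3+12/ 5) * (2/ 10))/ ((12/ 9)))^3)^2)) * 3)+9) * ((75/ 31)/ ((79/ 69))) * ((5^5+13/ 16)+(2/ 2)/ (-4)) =-4554942560254501036466165/ 11681536677331032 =-389926658.29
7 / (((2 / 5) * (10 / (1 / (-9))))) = -7 / 36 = -0.19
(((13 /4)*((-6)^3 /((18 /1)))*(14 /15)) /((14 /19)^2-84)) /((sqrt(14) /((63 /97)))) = 42237*sqrt(14) /2087440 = 0.08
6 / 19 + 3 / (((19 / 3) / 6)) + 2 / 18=3.27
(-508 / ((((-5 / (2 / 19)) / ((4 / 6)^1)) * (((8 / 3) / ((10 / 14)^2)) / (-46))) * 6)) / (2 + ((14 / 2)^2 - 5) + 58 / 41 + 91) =-239522 / 3170055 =-0.08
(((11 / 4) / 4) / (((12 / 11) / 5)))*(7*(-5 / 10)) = -4235 / 384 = -11.03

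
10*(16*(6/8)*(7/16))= 105/2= 52.50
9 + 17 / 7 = 80 / 7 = 11.43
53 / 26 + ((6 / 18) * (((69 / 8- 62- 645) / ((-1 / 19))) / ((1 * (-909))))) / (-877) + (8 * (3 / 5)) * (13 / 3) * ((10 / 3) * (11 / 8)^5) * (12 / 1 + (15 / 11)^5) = 362809758583651 / 63673399296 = 5697.98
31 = 31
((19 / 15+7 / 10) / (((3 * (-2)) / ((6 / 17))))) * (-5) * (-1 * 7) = -413 / 102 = -4.05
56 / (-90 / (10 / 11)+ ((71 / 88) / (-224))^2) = -21759524864 / 38467726415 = -0.57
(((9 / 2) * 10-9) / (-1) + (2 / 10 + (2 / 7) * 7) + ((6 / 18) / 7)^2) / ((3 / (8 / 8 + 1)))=-149048 / 6615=-22.53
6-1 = 5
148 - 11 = 137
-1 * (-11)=11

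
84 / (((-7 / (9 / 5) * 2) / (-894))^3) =781324322004 / 6125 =127563154.61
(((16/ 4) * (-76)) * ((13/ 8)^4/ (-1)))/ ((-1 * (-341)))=542659/ 87296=6.22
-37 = -37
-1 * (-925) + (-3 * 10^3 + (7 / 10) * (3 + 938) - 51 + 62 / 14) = -102401 / 70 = -1462.87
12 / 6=2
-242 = -242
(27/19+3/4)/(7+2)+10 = 2335/228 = 10.24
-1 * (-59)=59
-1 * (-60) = 60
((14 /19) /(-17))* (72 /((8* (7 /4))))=-72 /323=-0.22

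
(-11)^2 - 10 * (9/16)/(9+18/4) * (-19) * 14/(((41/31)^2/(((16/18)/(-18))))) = 48148313/408483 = 117.87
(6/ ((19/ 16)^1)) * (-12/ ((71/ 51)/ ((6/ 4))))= -88128/ 1349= -65.33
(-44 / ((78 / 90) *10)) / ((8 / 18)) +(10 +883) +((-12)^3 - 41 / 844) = -9287487 / 10972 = -846.47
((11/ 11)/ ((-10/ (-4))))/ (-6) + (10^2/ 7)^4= 1499997599/ 36015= 41649.25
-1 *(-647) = 647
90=90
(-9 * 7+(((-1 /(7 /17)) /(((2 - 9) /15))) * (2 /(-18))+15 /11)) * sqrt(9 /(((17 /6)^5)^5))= -218986479783936 * sqrt(102) /5338567559736300043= -0.00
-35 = -35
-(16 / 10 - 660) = 3292 / 5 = 658.40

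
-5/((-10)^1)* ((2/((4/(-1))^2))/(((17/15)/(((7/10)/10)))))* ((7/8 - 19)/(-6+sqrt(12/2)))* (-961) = -585249/43520 - 195083* sqrt(6)/87040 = -18.94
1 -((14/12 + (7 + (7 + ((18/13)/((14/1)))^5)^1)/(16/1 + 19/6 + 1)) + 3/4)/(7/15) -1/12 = -74178717031267/15856656806991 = -4.68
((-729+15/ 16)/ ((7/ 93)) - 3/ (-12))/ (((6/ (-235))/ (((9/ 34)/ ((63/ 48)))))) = 254582315/ 3332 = 76405.26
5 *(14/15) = 14/3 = 4.67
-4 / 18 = -2 / 9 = -0.22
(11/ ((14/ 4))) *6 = 132/ 7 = 18.86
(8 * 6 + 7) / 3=55 / 3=18.33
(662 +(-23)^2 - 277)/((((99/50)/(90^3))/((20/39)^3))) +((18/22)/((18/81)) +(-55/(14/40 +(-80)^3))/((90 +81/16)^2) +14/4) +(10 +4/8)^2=47306039250213522822871/1042343264420172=45384319.03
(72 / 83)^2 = 5184 / 6889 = 0.75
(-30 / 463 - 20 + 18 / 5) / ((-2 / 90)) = 343044 / 463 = 740.92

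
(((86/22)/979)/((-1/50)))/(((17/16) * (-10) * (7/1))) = 3440/1281511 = 0.00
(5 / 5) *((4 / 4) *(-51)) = -51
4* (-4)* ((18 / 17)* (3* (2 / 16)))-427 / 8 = -8123 / 136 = -59.73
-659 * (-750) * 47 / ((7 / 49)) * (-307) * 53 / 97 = -2645798835750 / 97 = -27276276657.22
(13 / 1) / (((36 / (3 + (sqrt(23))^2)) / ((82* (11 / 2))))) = 76219 / 18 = 4234.39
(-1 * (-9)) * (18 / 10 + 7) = 396 / 5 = 79.20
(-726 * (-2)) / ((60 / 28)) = 3388 / 5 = 677.60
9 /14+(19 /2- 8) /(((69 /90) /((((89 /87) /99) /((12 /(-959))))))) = -1798691 /1848924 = -0.97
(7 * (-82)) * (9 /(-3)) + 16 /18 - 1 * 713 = 9089 /9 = 1009.89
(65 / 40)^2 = 169 / 64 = 2.64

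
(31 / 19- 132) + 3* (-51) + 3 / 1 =-280.37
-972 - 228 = -1200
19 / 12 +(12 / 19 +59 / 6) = 2747 / 228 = 12.05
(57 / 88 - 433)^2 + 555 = 1451872129 / 7744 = 187483.49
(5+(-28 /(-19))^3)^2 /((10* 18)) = 351525001 /940917620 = 0.37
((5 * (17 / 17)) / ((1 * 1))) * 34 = 170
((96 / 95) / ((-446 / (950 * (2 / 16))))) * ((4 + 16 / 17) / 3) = -1680 / 3791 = -0.44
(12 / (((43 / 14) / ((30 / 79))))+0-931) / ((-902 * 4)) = 3157567 / 12256376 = 0.26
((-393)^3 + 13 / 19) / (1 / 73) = -84188758910 / 19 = -4430987311.05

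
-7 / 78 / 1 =-7 / 78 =-0.09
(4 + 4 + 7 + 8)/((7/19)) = 437/7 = 62.43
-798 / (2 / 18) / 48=-1197 / 8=-149.62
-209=-209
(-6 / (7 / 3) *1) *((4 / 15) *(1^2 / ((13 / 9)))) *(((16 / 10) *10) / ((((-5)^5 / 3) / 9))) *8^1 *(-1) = -746496 / 1421875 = -0.53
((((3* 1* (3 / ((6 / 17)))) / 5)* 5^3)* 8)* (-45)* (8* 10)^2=-1468800000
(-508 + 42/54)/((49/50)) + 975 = 201725/441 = 457.43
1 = 1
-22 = -22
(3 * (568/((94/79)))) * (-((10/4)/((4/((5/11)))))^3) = -262921875/8007296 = -32.84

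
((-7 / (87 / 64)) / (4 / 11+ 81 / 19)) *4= -374528 / 84129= -4.45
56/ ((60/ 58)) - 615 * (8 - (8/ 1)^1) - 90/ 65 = 52.75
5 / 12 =0.42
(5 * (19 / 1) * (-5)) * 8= -3800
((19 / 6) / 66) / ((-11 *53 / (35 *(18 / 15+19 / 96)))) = -8113 / 2014848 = -0.00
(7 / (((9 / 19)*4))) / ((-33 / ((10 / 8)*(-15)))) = 3325 / 1584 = 2.10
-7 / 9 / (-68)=7 / 612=0.01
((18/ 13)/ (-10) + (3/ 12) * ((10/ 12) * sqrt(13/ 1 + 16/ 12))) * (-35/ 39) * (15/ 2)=315/ 338 - 875 * sqrt(129)/ 1872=-4.38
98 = 98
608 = 608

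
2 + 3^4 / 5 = 91 / 5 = 18.20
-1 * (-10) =10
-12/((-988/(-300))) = -900/247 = -3.64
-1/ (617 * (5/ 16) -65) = -16/ 2045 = -0.01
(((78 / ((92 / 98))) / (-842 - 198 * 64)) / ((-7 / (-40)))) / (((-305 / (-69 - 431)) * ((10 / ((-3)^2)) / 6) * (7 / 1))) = -421200 / 9480071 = -0.04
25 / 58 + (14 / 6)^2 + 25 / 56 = 92401 / 14616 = 6.32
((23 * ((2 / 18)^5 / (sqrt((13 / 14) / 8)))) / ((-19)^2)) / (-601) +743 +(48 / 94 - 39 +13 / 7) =232395 / 329 - 92 * sqrt(91) / 166547291157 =706.37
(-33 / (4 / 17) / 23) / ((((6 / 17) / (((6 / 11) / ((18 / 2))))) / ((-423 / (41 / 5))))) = 54.02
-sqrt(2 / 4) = -sqrt(2) / 2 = -0.71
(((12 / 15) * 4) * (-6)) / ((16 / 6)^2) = -27 / 10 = -2.70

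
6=6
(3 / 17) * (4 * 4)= 48 / 17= 2.82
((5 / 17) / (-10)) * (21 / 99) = -7 / 1122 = -0.01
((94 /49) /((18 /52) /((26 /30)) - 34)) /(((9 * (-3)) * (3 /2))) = 63544 /45075933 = 0.00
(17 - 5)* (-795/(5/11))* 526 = -11039688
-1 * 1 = -1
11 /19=0.58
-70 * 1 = -70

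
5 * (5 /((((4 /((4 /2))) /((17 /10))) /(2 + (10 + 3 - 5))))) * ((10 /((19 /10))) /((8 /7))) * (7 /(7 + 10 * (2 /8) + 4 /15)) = 7809375 /11134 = 701.40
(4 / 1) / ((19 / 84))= 336 / 19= 17.68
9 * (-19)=-171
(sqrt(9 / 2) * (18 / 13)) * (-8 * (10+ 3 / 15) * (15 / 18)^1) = -1836 * sqrt(2) / 13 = -199.73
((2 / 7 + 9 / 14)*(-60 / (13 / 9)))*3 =-810 / 7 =-115.71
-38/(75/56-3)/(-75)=-2128/6975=-0.31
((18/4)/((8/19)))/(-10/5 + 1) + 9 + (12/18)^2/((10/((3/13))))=-5233/3120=-1.68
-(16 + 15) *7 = -217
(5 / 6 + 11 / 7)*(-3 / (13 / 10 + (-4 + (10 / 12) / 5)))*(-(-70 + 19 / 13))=1349865 / 6916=195.18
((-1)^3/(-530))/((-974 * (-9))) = 1/4645980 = 0.00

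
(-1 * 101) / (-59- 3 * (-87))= -0.50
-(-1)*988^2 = 976144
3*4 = 12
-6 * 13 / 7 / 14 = -39 / 49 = -0.80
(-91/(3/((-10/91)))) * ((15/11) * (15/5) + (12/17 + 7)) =22060/561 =39.32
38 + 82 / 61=2400 / 61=39.34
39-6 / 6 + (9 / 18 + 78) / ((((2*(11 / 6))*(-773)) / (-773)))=1307 / 22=59.41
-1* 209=-209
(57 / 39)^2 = 361 / 169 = 2.14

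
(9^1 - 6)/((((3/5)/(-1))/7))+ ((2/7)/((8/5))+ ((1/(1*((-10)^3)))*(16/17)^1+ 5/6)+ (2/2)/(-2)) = -6156293/178500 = -34.49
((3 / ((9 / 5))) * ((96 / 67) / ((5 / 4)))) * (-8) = -1024 / 67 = -15.28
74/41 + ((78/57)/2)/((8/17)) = 20309/6232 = 3.26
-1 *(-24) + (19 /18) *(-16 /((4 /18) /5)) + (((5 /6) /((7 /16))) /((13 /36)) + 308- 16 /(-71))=-42.50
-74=-74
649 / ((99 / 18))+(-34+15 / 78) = 2189 / 26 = 84.19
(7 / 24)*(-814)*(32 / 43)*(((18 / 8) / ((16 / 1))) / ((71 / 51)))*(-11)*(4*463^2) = 1027870843923 / 6106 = 168337838.83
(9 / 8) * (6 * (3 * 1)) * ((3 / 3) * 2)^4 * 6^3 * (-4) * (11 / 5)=-3079296 / 5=-615859.20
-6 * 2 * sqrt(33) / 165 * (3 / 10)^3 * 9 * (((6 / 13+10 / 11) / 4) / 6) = -3969 * sqrt(33) / 3932500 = -0.01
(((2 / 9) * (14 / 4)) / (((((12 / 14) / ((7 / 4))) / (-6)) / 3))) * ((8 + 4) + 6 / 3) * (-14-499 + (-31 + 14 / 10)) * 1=217130.43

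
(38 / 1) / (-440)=-19 / 220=-0.09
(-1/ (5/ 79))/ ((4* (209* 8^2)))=-79/ 267520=-0.00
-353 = -353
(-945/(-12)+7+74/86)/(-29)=-14897/4988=-2.99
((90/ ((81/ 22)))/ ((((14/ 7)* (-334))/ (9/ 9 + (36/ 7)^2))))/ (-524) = 73975/ 38591028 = 0.00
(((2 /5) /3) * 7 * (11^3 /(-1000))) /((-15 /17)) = 158389 /112500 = 1.41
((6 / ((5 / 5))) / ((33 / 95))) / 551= 10 / 319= 0.03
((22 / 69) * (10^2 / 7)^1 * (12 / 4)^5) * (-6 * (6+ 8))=-2138400 / 23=-92973.91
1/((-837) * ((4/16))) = -4/837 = -0.00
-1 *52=-52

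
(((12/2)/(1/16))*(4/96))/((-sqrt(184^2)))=-1/46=-0.02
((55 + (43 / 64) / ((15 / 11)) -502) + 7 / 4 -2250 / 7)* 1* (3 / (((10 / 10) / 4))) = -5148769 / 560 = -9194.23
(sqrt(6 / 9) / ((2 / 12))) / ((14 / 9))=9 * sqrt(6) / 7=3.15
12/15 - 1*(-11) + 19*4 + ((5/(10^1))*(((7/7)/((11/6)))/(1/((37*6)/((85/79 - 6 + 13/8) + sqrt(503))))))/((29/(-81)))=27171457049327/313518059965 - 21547327104*sqrt(503)/62703611993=78.96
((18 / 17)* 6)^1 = 108 / 17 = 6.35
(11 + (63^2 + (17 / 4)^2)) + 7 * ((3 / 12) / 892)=7132547 / 1784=3998.06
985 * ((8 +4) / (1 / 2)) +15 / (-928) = 21937905 / 928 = 23639.98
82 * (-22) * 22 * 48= -1905024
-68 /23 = -2.96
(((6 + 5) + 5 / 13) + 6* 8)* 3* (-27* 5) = -312660 / 13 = -24050.77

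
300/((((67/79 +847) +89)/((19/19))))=23700/74011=0.32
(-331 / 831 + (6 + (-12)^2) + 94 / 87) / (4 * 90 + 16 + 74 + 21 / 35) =18156445 / 54295047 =0.33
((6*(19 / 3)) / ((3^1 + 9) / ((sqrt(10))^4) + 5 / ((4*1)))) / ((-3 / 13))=-49400 / 411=-120.19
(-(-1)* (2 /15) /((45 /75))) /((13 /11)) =22 /117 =0.19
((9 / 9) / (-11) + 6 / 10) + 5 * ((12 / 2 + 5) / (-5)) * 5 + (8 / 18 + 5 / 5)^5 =-156548738 / 3247695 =-48.20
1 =1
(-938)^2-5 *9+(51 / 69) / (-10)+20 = 202358353 / 230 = 879818.93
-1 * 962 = -962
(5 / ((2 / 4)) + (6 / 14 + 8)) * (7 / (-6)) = -43 / 2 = -21.50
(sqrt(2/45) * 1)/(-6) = -sqrt(10)/90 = -0.04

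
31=31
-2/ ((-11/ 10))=1.82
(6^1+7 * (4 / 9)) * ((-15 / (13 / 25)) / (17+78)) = -2050 / 741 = -2.77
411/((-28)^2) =411/784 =0.52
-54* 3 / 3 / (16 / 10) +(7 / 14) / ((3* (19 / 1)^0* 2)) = -101 / 3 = -33.67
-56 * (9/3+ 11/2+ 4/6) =-1540/3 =-513.33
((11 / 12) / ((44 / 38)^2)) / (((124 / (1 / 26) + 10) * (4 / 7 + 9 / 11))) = 361 / 2372832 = 0.00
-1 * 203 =-203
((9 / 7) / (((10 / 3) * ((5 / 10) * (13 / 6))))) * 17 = 2754 / 455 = 6.05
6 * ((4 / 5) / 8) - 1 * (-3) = 18 / 5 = 3.60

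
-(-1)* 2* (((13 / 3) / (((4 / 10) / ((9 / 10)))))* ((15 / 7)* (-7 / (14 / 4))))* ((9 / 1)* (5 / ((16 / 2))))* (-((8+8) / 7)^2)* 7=17191.84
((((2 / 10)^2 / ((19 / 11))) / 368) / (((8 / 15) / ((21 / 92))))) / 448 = 99 / 1646755840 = 0.00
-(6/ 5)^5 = -7776/ 3125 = -2.49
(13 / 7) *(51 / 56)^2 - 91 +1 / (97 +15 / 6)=-390756077 / 4368448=-89.45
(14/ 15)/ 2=0.47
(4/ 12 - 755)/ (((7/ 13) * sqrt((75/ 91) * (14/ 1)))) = -14716 * sqrt(78)/ 315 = -412.60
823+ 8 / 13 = 10707 / 13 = 823.62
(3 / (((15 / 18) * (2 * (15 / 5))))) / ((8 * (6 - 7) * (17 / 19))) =-57 / 680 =-0.08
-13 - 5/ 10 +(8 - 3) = -17/ 2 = -8.50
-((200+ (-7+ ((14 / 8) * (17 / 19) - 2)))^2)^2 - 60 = -45874455873131185 / 33362176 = -1375043878.23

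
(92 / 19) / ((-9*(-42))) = 46 / 3591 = 0.01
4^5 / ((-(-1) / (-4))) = -4096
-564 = -564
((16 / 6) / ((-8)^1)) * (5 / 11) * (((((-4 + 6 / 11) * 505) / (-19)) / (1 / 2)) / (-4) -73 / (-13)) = 28810 / 4719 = 6.11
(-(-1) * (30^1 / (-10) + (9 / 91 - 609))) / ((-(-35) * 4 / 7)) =-55683 / 1820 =-30.60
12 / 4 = 3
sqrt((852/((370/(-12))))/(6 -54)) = sqrt(78810)/370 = 0.76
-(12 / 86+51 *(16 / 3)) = -11702 / 43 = -272.14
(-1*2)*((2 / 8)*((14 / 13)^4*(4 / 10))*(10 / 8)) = -9604 / 28561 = -0.34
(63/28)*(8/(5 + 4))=2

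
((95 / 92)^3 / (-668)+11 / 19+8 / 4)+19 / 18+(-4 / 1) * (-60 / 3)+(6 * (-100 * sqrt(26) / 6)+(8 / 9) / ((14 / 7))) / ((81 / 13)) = 603070725342523 / 7204785801984 -1300 * sqrt(26) / 81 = 1.87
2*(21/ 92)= 21/ 46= 0.46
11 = 11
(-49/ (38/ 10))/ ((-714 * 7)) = 5/ 1938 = 0.00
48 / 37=1.30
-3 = -3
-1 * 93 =-93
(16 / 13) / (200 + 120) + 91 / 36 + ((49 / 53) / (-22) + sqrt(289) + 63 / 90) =20.19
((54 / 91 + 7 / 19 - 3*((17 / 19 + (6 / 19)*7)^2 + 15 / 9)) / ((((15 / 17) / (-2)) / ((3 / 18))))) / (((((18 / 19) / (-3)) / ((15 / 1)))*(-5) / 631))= 11617029917 / 155610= 74654.78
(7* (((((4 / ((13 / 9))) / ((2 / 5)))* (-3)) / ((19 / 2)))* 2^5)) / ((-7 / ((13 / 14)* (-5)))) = -43200 / 133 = -324.81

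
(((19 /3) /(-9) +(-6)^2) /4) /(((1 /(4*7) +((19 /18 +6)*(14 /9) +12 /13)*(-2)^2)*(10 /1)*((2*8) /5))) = 260169 /44937632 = 0.01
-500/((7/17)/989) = -8406500/7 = -1200928.57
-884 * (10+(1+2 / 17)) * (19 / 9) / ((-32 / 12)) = 7780.50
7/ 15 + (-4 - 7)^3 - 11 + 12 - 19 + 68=-19208/ 15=-1280.53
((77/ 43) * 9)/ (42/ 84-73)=-1386/ 6235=-0.22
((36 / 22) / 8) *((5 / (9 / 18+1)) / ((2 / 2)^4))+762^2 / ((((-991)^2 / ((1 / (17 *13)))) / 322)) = 7368880611 / 4774877822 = 1.54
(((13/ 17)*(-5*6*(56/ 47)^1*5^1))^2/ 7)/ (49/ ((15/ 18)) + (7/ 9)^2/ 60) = 1182729600000/ 26066551231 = 45.37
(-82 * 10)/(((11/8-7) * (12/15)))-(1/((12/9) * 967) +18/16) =12608659/69624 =181.10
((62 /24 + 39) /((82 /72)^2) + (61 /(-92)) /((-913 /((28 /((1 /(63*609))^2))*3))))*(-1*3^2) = -28528253952568533 /35299319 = -808181425.61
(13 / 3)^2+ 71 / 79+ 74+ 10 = 73714 / 711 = 103.68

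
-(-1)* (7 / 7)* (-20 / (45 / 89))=-356 / 9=-39.56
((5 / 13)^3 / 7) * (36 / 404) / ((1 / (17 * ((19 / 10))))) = 72675 / 3106558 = 0.02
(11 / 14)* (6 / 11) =3 / 7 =0.43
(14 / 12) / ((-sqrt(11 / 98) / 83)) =-4067 * sqrt(22) / 66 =-289.03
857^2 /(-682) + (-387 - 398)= -1861.90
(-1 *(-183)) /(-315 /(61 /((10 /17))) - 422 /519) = -98491149 /2072464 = -47.52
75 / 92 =0.82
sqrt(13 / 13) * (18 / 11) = 18 / 11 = 1.64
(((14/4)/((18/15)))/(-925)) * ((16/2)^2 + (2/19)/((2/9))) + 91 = 765961/8436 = 90.80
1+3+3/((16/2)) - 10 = -45/8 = -5.62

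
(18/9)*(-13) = -26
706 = 706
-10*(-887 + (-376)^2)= -1404890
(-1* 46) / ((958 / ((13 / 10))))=-299 / 4790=-0.06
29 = 29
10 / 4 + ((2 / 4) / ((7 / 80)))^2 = 3445 / 98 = 35.15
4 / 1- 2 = 2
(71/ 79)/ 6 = 71/ 474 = 0.15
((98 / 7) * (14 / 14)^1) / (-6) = -7 / 3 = -2.33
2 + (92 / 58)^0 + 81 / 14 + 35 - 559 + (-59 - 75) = -9089 / 14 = -649.21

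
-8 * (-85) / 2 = 340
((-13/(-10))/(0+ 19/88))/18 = 286/855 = 0.33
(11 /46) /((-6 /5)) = -55 /276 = -0.20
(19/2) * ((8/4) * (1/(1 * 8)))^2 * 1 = 19/32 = 0.59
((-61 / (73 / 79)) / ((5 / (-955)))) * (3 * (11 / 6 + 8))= 54305311 / 146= 371954.18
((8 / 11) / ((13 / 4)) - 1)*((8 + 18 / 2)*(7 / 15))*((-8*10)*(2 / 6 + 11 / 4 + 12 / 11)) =9704212 / 4719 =2056.41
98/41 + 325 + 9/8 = 107753/328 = 328.52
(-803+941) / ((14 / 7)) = 69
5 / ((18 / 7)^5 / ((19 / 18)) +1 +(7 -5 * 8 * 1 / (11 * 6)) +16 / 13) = 684969285 / 15772776196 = 0.04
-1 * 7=-7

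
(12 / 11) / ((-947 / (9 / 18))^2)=3 / 9864899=0.00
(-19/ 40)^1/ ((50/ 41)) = -779/ 2000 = -0.39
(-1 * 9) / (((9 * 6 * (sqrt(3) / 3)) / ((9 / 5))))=-3 * sqrt(3) / 10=-0.52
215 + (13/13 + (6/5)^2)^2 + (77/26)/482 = 1730667197/7832500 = 220.96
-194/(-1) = 194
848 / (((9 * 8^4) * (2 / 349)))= 18497 / 4608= 4.01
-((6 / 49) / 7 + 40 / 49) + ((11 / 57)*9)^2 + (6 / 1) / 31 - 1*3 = -2393890 / 3838513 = -0.62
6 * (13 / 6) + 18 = 31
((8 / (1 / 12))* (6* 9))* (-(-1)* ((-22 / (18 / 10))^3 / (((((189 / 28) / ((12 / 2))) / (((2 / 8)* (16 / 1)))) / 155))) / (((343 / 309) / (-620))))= 26981657190400000 / 9261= 2913471243969.33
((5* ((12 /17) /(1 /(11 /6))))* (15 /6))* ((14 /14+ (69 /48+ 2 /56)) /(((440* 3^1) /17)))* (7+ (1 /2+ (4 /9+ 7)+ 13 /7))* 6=2932045 /56448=51.94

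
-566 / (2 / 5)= -1415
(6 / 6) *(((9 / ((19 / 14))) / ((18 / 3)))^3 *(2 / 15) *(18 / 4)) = 27783 / 34295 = 0.81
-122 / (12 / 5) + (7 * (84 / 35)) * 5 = 199 / 6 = 33.17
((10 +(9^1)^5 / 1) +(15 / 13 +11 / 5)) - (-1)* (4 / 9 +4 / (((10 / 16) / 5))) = 34570457 / 585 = 59094.80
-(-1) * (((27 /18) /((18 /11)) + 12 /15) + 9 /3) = 283 /60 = 4.72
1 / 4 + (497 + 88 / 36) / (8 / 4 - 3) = -17971 / 36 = -499.19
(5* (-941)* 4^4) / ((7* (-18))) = 602240 / 63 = 9559.37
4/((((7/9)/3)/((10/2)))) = 77.14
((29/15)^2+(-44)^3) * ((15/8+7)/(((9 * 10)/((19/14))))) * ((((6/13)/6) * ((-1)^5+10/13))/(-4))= -3693477013/73008000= -50.59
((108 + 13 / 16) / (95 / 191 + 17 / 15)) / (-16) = -4987965 / 1196032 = -4.17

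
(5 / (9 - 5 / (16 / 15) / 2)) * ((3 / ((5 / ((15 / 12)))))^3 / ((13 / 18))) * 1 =405 / 923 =0.44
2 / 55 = 0.04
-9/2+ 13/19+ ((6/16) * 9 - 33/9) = -1873/456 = -4.11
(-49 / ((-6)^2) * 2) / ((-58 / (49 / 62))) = 2401 / 64728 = 0.04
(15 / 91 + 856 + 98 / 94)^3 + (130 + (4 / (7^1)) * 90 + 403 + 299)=49280610203858951672 / 78238001933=629880735.53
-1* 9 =-9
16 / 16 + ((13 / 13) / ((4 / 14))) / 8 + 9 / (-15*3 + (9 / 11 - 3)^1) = 3451 / 2768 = 1.25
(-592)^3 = -207474688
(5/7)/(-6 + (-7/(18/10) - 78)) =-45/5537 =-0.01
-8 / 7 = -1.14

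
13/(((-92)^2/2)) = 13/4232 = 0.00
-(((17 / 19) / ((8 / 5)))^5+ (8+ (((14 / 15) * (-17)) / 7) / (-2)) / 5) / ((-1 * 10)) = 11448522232759 / 60852609024000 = 0.19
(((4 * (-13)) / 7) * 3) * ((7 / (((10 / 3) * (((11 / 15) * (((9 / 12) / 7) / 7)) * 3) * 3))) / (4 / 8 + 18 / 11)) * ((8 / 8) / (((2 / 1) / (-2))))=10192 / 47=216.85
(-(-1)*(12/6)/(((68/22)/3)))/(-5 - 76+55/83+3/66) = -20086/830807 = -0.02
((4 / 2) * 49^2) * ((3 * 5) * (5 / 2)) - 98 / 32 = 2881151 / 16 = 180071.94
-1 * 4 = -4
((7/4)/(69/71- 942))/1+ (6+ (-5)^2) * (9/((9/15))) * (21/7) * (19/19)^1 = 372816043/267252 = 1395.00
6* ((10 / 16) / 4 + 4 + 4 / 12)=431 / 16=26.94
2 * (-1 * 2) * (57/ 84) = -19/ 7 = -2.71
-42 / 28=-3 / 2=-1.50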